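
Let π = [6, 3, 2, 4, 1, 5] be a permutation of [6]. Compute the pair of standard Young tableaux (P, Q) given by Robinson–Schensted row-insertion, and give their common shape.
P = [1, 4, 5] / [2] / [3] / [6];  Q = [1, 4, 6] / [2] / [3] / [5];  common shape = (3, 1, 1, 1)

Row-insert the values π_1, π_2, … into P one at a time, bumping the leftmost entry strictly greater than the inserted value down to the next row. The recording tableau Q records, in position (i, j), the step at which that cell was added to P.
  Insert 6 (step 1): P = [6];  Q = [1]
  Insert 3 (step 2): P = [3] / [6];  Q = [1] / [2]
  Insert 2 (step 3): P = [2] / [3] / [6];  Q = [1] / [2] / [3]
  Insert 4 (step 4): P = [2, 4] / [3] / [6];  Q = [1, 4] / [2] / [3]
  Insert 1 (step 5): P = [1, 4] / [2] / [3] / [6];  Q = [1, 4] / [2] / [3] / [5]
  Insert 5 (step 6): P = [1, 4, 5] / [2] / [3] / [6];  Q = [1, 4, 6] / [2] / [3] / [5]
Final shape: (3, 1, 1, 1).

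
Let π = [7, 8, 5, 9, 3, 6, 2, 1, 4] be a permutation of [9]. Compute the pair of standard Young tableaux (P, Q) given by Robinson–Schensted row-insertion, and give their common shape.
P = [1, 4, 9] / [2, 6] / [3, 8] / [5] / [7];  Q = [1, 2, 4] / [3, 6] / [5, 9] / [7] / [8];  common shape = (3, 2, 2, 1, 1)

Row-insert the values π_1, π_2, … into P one at a time, bumping the leftmost entry strictly greater than the inserted value down to the next row. The recording tableau Q records, in position (i, j), the step at which that cell was added to P.
  Insert 7 (step 1): P = [7];  Q = [1]
  Insert 8 (step 2): P = [7, 8];  Q = [1, 2]
  Insert 5 (step 3): P = [5, 8] / [7];  Q = [1, 2] / [3]
  Insert 9 (step 4): P = [5, 8, 9] / [7];  Q = [1, 2, 4] / [3]
  Insert 3 (step 5): P = [3, 8, 9] / [5] / [7];  Q = [1, 2, 4] / [3] / [5]
  Insert 6 (step 6): P = [3, 6, 9] / [5, 8] / [7];  Q = [1, 2, 4] / [3, 6] / [5]
  Insert 2 (step 7): P = [2, 6, 9] / [3, 8] / [5] / [7];  Q = [1, 2, 4] / [3, 6] / [5] / [7]
  Insert 1 (step 8): P = [1, 6, 9] / [2, 8] / [3] / [5] / [7];  Q = [1, 2, 4] / [3, 6] / [5] / [7] / [8]
  Insert 4 (step 9): P = [1, 4, 9] / [2, 6] / [3, 8] / [5] / [7];  Q = [1, 2, 4] / [3, 6] / [5, 9] / [7] / [8]
Final shape: (3, 2, 2, 1, 1).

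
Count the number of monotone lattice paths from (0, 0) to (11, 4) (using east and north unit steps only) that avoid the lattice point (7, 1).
Number of paths = 1085

Total paths from (0, 0) to (11, 4): C(15, 11) = 1365. Paths through (7, 1): (paths (0, 0) → (7, 1)) × (paths (7, 1) → (11, 4)) = C(8, 7) · C(7, 4) = 8 · 35 = 280. Avoidance count = 1365 − 280 = 1085.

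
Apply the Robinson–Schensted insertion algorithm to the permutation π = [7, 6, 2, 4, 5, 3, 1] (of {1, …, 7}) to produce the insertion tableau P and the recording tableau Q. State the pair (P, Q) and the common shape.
P = [1, 3, 5] / [2] / [4] / [6] / [7];  Q = [1, 4, 5] / [2] / [3] / [6] / [7];  common shape = (3, 1, 1, 1, 1)

Row-insert the values π_1, π_2, … into P one at a time, bumping the leftmost entry strictly greater than the inserted value down to the next row. The recording tableau Q records, in position (i, j), the step at which that cell was added to P.
  Insert 7 (step 1): P = [7];  Q = [1]
  Insert 6 (step 2): P = [6] / [7];  Q = [1] / [2]
  Insert 2 (step 3): P = [2] / [6] / [7];  Q = [1] / [2] / [3]
  Insert 4 (step 4): P = [2, 4] / [6] / [7];  Q = [1, 4] / [2] / [3]
  Insert 5 (step 5): P = [2, 4, 5] / [6] / [7];  Q = [1, 4, 5] / [2] / [3]
  Insert 3 (step 6): P = [2, 3, 5] / [4] / [6] / [7];  Q = [1, 4, 5] / [2] / [3] / [6]
  Insert 1 (step 7): P = [1, 3, 5] / [2] / [4] / [6] / [7];  Q = [1, 4, 5] / [2] / [3] / [6] / [7]
Final shape: (3, 1, 1, 1, 1).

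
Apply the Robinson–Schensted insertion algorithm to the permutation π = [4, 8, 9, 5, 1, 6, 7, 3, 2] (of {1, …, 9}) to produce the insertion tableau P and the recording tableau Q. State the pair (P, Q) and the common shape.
P = [1, 2, 6, 7] / [3, 5] / [4, 9] / [8];  Q = [1, 2, 3, 7] / [4, 6] / [5, 8] / [9];  common shape = (4, 2, 2, 1)

Row-insert the values π_1, π_2, … into P one at a time, bumping the leftmost entry strictly greater than the inserted value down to the next row. The recording tableau Q records, in position (i, j), the step at which that cell was added to P.
  Insert 4 (step 1): P = [4];  Q = [1]
  Insert 8 (step 2): P = [4, 8];  Q = [1, 2]
  Insert 9 (step 3): P = [4, 8, 9];  Q = [1, 2, 3]
  Insert 5 (step 4): P = [4, 5, 9] / [8];  Q = [1, 2, 3] / [4]
  Insert 1 (step 5): P = [1, 5, 9] / [4] / [8];  Q = [1, 2, 3] / [4] / [5]
  Insert 6 (step 6): P = [1, 5, 6] / [4, 9] / [8];  Q = [1, 2, 3] / [4, 6] / [5]
  Insert 7 (step 7): P = [1, 5, 6, 7] / [4, 9] / [8];  Q = [1, 2, 3, 7] / [4, 6] / [5]
  Insert 3 (step 8): P = [1, 3, 6, 7] / [4, 5] / [8, 9];  Q = [1, 2, 3, 7] / [4, 6] / [5, 8]
  Insert 2 (step 9): P = [1, 2, 6, 7] / [3, 5] / [4, 9] / [8];  Q = [1, 2, 3, 7] / [4, 6] / [5, 8] / [9]
Final shape: (4, 2, 2, 1).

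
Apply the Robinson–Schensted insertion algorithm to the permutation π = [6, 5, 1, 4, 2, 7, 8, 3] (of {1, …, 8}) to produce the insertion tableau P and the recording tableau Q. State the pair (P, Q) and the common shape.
P = [1, 2, 3, 8] / [4, 7] / [5] / [6];  Q = [1, 4, 6, 7] / [2, 8] / [3] / [5];  common shape = (4, 2, 1, 1)

Row-insert the values π_1, π_2, … into P one at a time, bumping the leftmost entry strictly greater than the inserted value down to the next row. The recording tableau Q records, in position (i, j), the step at which that cell was added to P.
  Insert 6 (step 1): P = [6];  Q = [1]
  Insert 5 (step 2): P = [5] / [6];  Q = [1] / [2]
  Insert 1 (step 3): P = [1] / [5] / [6];  Q = [1] / [2] / [3]
  Insert 4 (step 4): P = [1, 4] / [5] / [6];  Q = [1, 4] / [2] / [3]
  Insert 2 (step 5): P = [1, 2] / [4] / [5] / [6];  Q = [1, 4] / [2] / [3] / [5]
  Insert 7 (step 6): P = [1, 2, 7] / [4] / [5] / [6];  Q = [1, 4, 6] / [2] / [3] / [5]
  Insert 8 (step 7): P = [1, 2, 7, 8] / [4] / [5] / [6];  Q = [1, 4, 6, 7] / [2] / [3] / [5]
  Insert 3 (step 8): P = [1, 2, 3, 8] / [4, 7] / [5] / [6];  Q = [1, 4, 6, 7] / [2, 8] / [3] / [5]
Final shape: (4, 2, 1, 1).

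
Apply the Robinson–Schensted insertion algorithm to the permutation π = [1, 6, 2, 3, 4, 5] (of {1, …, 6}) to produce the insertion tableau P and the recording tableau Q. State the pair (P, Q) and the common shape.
P = [1, 2, 3, 4, 5] / [6];  Q = [1, 2, 4, 5, 6] / [3];  common shape = (5, 1)

Row-insert the values π_1, π_2, … into P one at a time, bumping the leftmost entry strictly greater than the inserted value down to the next row. The recording tableau Q records, in position (i, j), the step at which that cell was added to P.
  Insert 1 (step 1): P = [1];  Q = [1]
  Insert 6 (step 2): P = [1, 6];  Q = [1, 2]
  Insert 2 (step 3): P = [1, 2] / [6];  Q = [1, 2] / [3]
  Insert 3 (step 4): P = [1, 2, 3] / [6];  Q = [1, 2, 4] / [3]
  Insert 4 (step 5): P = [1, 2, 3, 4] / [6];  Q = [1, 2, 4, 5] / [3]
  Insert 5 (step 6): P = [1, 2, 3, 4, 5] / [6];  Q = [1, 2, 4, 5, 6] / [3]
Final shape: (5, 1).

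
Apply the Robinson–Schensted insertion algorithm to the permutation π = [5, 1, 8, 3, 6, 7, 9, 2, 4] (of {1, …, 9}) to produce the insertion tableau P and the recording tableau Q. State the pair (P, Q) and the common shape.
P = [1, 2, 4, 7, 9] / [3, 6] / [5, 8];  Q = [1, 3, 5, 6, 7] / [2, 4] / [8, 9];  common shape = (5, 2, 2)

Row-insert the values π_1, π_2, … into P one at a time, bumping the leftmost entry strictly greater than the inserted value down to the next row. The recording tableau Q records, in position (i, j), the step at which that cell was added to P.
  Insert 5 (step 1): P = [5];  Q = [1]
  Insert 1 (step 2): P = [1] / [5];  Q = [1] / [2]
  Insert 8 (step 3): P = [1, 8] / [5];  Q = [1, 3] / [2]
  Insert 3 (step 4): P = [1, 3] / [5, 8];  Q = [1, 3] / [2, 4]
  Insert 6 (step 5): P = [1, 3, 6] / [5, 8];  Q = [1, 3, 5] / [2, 4]
  Insert 7 (step 6): P = [1, 3, 6, 7] / [5, 8];  Q = [1, 3, 5, 6] / [2, 4]
  Insert 9 (step 7): P = [1, 3, 6, 7, 9] / [5, 8];  Q = [1, 3, 5, 6, 7] / [2, 4]
  Insert 2 (step 8): P = [1, 2, 6, 7, 9] / [3, 8] / [5];  Q = [1, 3, 5, 6, 7] / [2, 4] / [8]
  Insert 4 (step 9): P = [1, 2, 4, 7, 9] / [3, 6] / [5, 8];  Q = [1, 3, 5, 6, 7] / [2, 4] / [8, 9]
Final shape: (5, 2, 2).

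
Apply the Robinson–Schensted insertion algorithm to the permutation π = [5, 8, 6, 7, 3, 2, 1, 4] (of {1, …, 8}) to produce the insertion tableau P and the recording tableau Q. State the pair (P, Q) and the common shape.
P = [1, 4, 7] / [2, 6] / [3] / [5] / [8];  Q = [1, 2, 4] / [3, 8] / [5] / [6] / [7];  common shape = (3, 2, 1, 1, 1)

Row-insert the values π_1, π_2, … into P one at a time, bumping the leftmost entry strictly greater than the inserted value down to the next row. The recording tableau Q records, in position (i, j), the step at which that cell was added to P.
  Insert 5 (step 1): P = [5];  Q = [1]
  Insert 8 (step 2): P = [5, 8];  Q = [1, 2]
  Insert 6 (step 3): P = [5, 6] / [8];  Q = [1, 2] / [3]
  Insert 7 (step 4): P = [5, 6, 7] / [8];  Q = [1, 2, 4] / [3]
  Insert 3 (step 5): P = [3, 6, 7] / [5] / [8];  Q = [1, 2, 4] / [3] / [5]
  Insert 2 (step 6): P = [2, 6, 7] / [3] / [5] / [8];  Q = [1, 2, 4] / [3] / [5] / [6]
  Insert 1 (step 7): P = [1, 6, 7] / [2] / [3] / [5] / [8];  Q = [1, 2, 4] / [3] / [5] / [6] / [7]
  Insert 4 (step 8): P = [1, 4, 7] / [2, 6] / [3] / [5] / [8];  Q = [1, 2, 4] / [3, 8] / [5] / [6] / [7]
Final shape: (3, 2, 1, 1, 1).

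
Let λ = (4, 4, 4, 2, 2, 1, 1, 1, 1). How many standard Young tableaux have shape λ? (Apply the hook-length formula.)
# SYT of shape (4, 4, 4, 2, 2, 1, 1, 1, 1) = 30232800

Hook-length formula: f^λ = n! / Π hook(c), product over all cells c of the Young diagram. For λ = (4, 4, 4, 2, 2, 1, 1, 1, 1), n = 20 boxes. Hook lengths by row (left-to-right, top-to-bottom): [12, 7, 4, 3]; [11, 6, 3, 2]; [10, 5, 2, 1]; [7, 2]; [6, 1]; [4]; [3]; [2]; [1]. Product of hooks = 80472268800. So f^λ = 20! / 80472268800 = 2432902008176640000 / 80472268800 = 30232800.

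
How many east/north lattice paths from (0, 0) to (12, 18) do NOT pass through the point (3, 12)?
Number of paths = 84215950

Total paths from (0, 0) to (12, 18): C(30, 12) = 86493225. Paths through (3, 12): (paths (0, 0) → (3, 12)) × (paths (3, 12) → (12, 18)) = C(15, 3) · C(15, 9) = 455 · 5005 = 2277275. Avoidance count = 86493225 − 2277275 = 84215950.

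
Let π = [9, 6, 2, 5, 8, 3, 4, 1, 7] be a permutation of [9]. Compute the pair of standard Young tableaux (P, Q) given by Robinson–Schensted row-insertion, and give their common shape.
P = [1, 3, 4, 7] / [2, 8] / [5] / [6] / [9];  Q = [1, 4, 5, 9] / [2, 7] / [3] / [6] / [8];  common shape = (4, 2, 1, 1, 1)

Row-insert the values π_1, π_2, … into P one at a time, bumping the leftmost entry strictly greater than the inserted value down to the next row. The recording tableau Q records, in position (i, j), the step at which that cell was added to P.
  Insert 9 (step 1): P = [9];  Q = [1]
  Insert 6 (step 2): P = [6] / [9];  Q = [1] / [2]
  Insert 2 (step 3): P = [2] / [6] / [9];  Q = [1] / [2] / [3]
  Insert 5 (step 4): P = [2, 5] / [6] / [9];  Q = [1, 4] / [2] / [3]
  Insert 8 (step 5): P = [2, 5, 8] / [6] / [9];  Q = [1, 4, 5] / [2] / [3]
  Insert 3 (step 6): P = [2, 3, 8] / [5] / [6] / [9];  Q = [1, 4, 5] / [2] / [3] / [6]
  Insert 4 (step 7): P = [2, 3, 4] / [5, 8] / [6] / [9];  Q = [1, 4, 5] / [2, 7] / [3] / [6]
  Insert 1 (step 8): P = [1, 3, 4] / [2, 8] / [5] / [6] / [9];  Q = [1, 4, 5] / [2, 7] / [3] / [6] / [8]
  Insert 7 (step 9): P = [1, 3, 4, 7] / [2, 8] / [5] / [6] / [9];  Q = [1, 4, 5, 9] / [2, 7] / [3] / [6] / [8]
Final shape: (4, 2, 1, 1, 1).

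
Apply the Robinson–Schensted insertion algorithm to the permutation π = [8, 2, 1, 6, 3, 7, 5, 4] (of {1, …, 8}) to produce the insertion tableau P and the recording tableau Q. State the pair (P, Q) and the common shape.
P = [1, 3, 4] / [2, 5, 7] / [6] / [8];  Q = [1, 4, 6] / [2, 5, 7] / [3] / [8];  common shape = (3, 3, 1, 1)

Row-insert the values π_1, π_2, … into P one at a time, bumping the leftmost entry strictly greater than the inserted value down to the next row. The recording tableau Q records, in position (i, j), the step at which that cell was added to P.
  Insert 8 (step 1): P = [8];  Q = [1]
  Insert 2 (step 2): P = [2] / [8];  Q = [1] / [2]
  Insert 1 (step 3): P = [1] / [2] / [8];  Q = [1] / [2] / [3]
  Insert 6 (step 4): P = [1, 6] / [2] / [8];  Q = [1, 4] / [2] / [3]
  Insert 3 (step 5): P = [1, 3] / [2, 6] / [8];  Q = [1, 4] / [2, 5] / [3]
  Insert 7 (step 6): P = [1, 3, 7] / [2, 6] / [8];  Q = [1, 4, 6] / [2, 5] / [3]
  Insert 5 (step 7): P = [1, 3, 5] / [2, 6, 7] / [8];  Q = [1, 4, 6] / [2, 5, 7] / [3]
  Insert 4 (step 8): P = [1, 3, 4] / [2, 5, 7] / [6] / [8];  Q = [1, 4, 6] / [2, 5, 7] / [3] / [8]
Final shape: (3, 3, 1, 1).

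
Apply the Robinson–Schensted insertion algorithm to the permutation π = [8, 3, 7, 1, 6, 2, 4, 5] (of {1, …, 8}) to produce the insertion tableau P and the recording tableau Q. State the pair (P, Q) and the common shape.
P = [1, 2, 4, 5] / [3, 6] / [7] / [8];  Q = [1, 3, 7, 8] / [2, 5] / [4] / [6];  common shape = (4, 2, 1, 1)

Row-insert the values π_1, π_2, … into P one at a time, bumping the leftmost entry strictly greater than the inserted value down to the next row. The recording tableau Q records, in position (i, j), the step at which that cell was added to P.
  Insert 8 (step 1): P = [8];  Q = [1]
  Insert 3 (step 2): P = [3] / [8];  Q = [1] / [2]
  Insert 7 (step 3): P = [3, 7] / [8];  Q = [1, 3] / [2]
  Insert 1 (step 4): P = [1, 7] / [3] / [8];  Q = [1, 3] / [2] / [4]
  Insert 6 (step 5): P = [1, 6] / [3, 7] / [8];  Q = [1, 3] / [2, 5] / [4]
  Insert 2 (step 6): P = [1, 2] / [3, 6] / [7] / [8];  Q = [1, 3] / [2, 5] / [4] / [6]
  Insert 4 (step 7): P = [1, 2, 4] / [3, 6] / [7] / [8];  Q = [1, 3, 7] / [2, 5] / [4] / [6]
  Insert 5 (step 8): P = [1, 2, 4, 5] / [3, 6] / [7] / [8];  Q = [1, 3, 7, 8] / [2, 5] / [4] / [6]
Final shape: (4, 2, 1, 1).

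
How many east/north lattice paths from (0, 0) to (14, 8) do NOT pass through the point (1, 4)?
Number of paths = 307870

Total paths from (0, 0) to (14, 8): C(22, 14) = 319770. Paths through (1, 4): (paths (0, 0) → (1, 4)) × (paths (1, 4) → (14, 8)) = C(5, 1) · C(17, 13) = 5 · 2380 = 11900. Avoidance count = 319770 − 11900 = 307870.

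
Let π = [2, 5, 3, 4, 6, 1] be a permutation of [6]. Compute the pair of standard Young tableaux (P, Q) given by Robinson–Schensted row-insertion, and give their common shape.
P = [1, 3, 4, 6] / [2] / [5];  Q = [1, 2, 4, 5] / [3] / [6];  common shape = (4, 1, 1)

Row-insert the values π_1, π_2, … into P one at a time, bumping the leftmost entry strictly greater than the inserted value down to the next row. The recording tableau Q records, in position (i, j), the step at which that cell was added to P.
  Insert 2 (step 1): P = [2];  Q = [1]
  Insert 5 (step 2): P = [2, 5];  Q = [1, 2]
  Insert 3 (step 3): P = [2, 3] / [5];  Q = [1, 2] / [3]
  Insert 4 (step 4): P = [2, 3, 4] / [5];  Q = [1, 2, 4] / [3]
  Insert 6 (step 5): P = [2, 3, 4, 6] / [5];  Q = [1, 2, 4, 5] / [3]
  Insert 1 (step 6): P = [1, 3, 4, 6] / [2] / [5];  Q = [1, 2, 4, 5] / [3] / [6]
Final shape: (4, 1, 1).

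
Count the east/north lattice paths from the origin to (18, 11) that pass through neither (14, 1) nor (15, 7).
Number of paths = 28616910

Inclusion–exclusion. Total paths: C(29, 18) = 34597290. Through P₁: C(15, 14)·C(14, 4) = 15015. Through P₂: C(22, 15)·C(7, 3) = 5969040. Since P₁ is strictly southwest of P₂, a monotone path through both must visit P₁ then P₂; paths through both = C(15, 14)·C(7, 1)·C(7, 3) = 3675. Avoid both = 34597290 − 15015 − 5969040 + 3675 = 28616910.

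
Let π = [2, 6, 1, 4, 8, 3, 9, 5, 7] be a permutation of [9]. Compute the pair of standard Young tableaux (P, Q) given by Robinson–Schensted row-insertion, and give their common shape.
P = [1, 3, 5, 7] / [2, 4, 8, 9] / [6];  Q = [1, 2, 5, 7] / [3, 4, 8, 9] / [6];  common shape = (4, 4, 1)

Row-insert the values π_1, π_2, … into P one at a time, bumping the leftmost entry strictly greater than the inserted value down to the next row. The recording tableau Q records, in position (i, j), the step at which that cell was added to P.
  Insert 2 (step 1): P = [2];  Q = [1]
  Insert 6 (step 2): P = [2, 6];  Q = [1, 2]
  Insert 1 (step 3): P = [1, 6] / [2];  Q = [1, 2] / [3]
  Insert 4 (step 4): P = [1, 4] / [2, 6];  Q = [1, 2] / [3, 4]
  Insert 8 (step 5): P = [1, 4, 8] / [2, 6];  Q = [1, 2, 5] / [3, 4]
  Insert 3 (step 6): P = [1, 3, 8] / [2, 4] / [6];  Q = [1, 2, 5] / [3, 4] / [6]
  Insert 9 (step 7): P = [1, 3, 8, 9] / [2, 4] / [6];  Q = [1, 2, 5, 7] / [3, 4] / [6]
  Insert 5 (step 8): P = [1, 3, 5, 9] / [2, 4, 8] / [6];  Q = [1, 2, 5, 7] / [3, 4, 8] / [6]
  Insert 7 (step 9): P = [1, 3, 5, 7] / [2, 4, 8, 9] / [6];  Q = [1, 2, 5, 7] / [3, 4, 8, 9] / [6]
Final shape: (4, 4, 1).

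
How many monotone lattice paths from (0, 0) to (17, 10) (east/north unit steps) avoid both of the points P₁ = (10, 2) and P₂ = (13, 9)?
Number of paths = 5564075

Inclusion–exclusion. Total paths: C(27, 17) = 8436285. Through P₁: C(12, 10)·C(15, 7) = 424710. Through P₂: C(22, 13)·C(5, 4) = 2487100. Since P₁ is strictly southwest of P₂, a monotone path through both must visit P₁ then P₂; paths through both = C(12, 10)·C(10, 3)·C(5, 4) = 39600. Avoid both = 8436285 − 424710 − 2487100 + 39600 = 5564075.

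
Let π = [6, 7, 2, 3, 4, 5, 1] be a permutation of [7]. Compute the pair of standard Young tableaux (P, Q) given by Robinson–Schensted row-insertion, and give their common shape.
P = [1, 3, 4, 5] / [2, 7] / [6];  Q = [1, 2, 5, 6] / [3, 4] / [7];  common shape = (4, 2, 1)

Row-insert the values π_1, π_2, … into P one at a time, bumping the leftmost entry strictly greater than the inserted value down to the next row. The recording tableau Q records, in position (i, j), the step at which that cell was added to P.
  Insert 6 (step 1): P = [6];  Q = [1]
  Insert 7 (step 2): P = [6, 7];  Q = [1, 2]
  Insert 2 (step 3): P = [2, 7] / [6];  Q = [1, 2] / [3]
  Insert 3 (step 4): P = [2, 3] / [6, 7];  Q = [1, 2] / [3, 4]
  Insert 4 (step 5): P = [2, 3, 4] / [6, 7];  Q = [1, 2, 5] / [3, 4]
  Insert 5 (step 6): P = [2, 3, 4, 5] / [6, 7];  Q = [1, 2, 5, 6] / [3, 4]
  Insert 1 (step 7): P = [1, 3, 4, 5] / [2, 7] / [6];  Q = [1, 2, 5, 6] / [3, 4] / [7]
Final shape: (4, 2, 1).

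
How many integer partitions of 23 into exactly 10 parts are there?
p(23, 10 parts) = 97

Partitions of n into exactly k parts are in bijection with partitions of n − k into at most k parts (subtract 1 from each part). So p(23, exactly 10) = p(13, parts ≤ 10). Computing via the recurrence p(m, j) = p(m, j−1) + p(m−j, j) gives 97.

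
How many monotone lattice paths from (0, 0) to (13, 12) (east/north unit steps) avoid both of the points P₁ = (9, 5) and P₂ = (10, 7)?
Number of paths = 3786888

Inclusion–exclusion. Total paths: C(25, 13) = 5200300. Through P₁: C(14, 9)·C(11, 4) = 660660. Through P₂: C(17, 10)·C(8, 3) = 1089088. Since P₁ is strictly southwest of P₂, a monotone path through both must visit P₁ then P₂; paths through both = C(14, 9)·C(3, 1)·C(8, 3) = 336336. Avoid both = 5200300 − 660660 − 1089088 + 336336 = 3786888.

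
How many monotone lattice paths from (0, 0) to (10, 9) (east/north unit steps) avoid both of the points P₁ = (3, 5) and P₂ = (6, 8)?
Number of paths = 64483

Inclusion–exclusion. Total paths: C(19, 10) = 92378. Through P₁: C(8, 3)·C(11, 7) = 18480. Through P₂: C(14, 6)·C(5, 4) = 15015. Since P₁ is strictly southwest of P₂, a monotone path through both must visit P₁ then P₂; paths through both = C(8, 3)·C(6, 3)·C(5, 4) = 5600. Avoid both = 92378 − 18480 − 15015 + 5600 = 64483.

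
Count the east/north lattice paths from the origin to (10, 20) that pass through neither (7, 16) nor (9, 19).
Number of paths = 12553860

Inclusion–exclusion. Total paths: C(30, 10) = 30045015. Through P₁: C(23, 7)·C(7, 3) = 8580495. Through P₂: C(28, 9)·C(2, 1) = 13813800. Since P₁ is strictly southwest of P₂, a monotone path through both must visit P₁ then P₂; paths through both = C(23, 7)·C(5, 2)·C(2, 1) = 4903140. Avoid both = 30045015 − 8580495 − 13813800 + 4903140 = 12553860.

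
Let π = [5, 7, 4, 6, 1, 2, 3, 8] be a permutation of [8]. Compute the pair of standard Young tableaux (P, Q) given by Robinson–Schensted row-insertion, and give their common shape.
P = [1, 2, 3, 8] / [4, 6] / [5, 7];  Q = [1, 2, 7, 8] / [3, 4] / [5, 6];  common shape = (4, 2, 2)

Row-insert the values π_1, π_2, … into P one at a time, bumping the leftmost entry strictly greater than the inserted value down to the next row. The recording tableau Q records, in position (i, j), the step at which that cell was added to P.
  Insert 5 (step 1): P = [5];  Q = [1]
  Insert 7 (step 2): P = [5, 7];  Q = [1, 2]
  Insert 4 (step 3): P = [4, 7] / [5];  Q = [1, 2] / [3]
  Insert 6 (step 4): P = [4, 6] / [5, 7];  Q = [1, 2] / [3, 4]
  Insert 1 (step 5): P = [1, 6] / [4, 7] / [5];  Q = [1, 2] / [3, 4] / [5]
  Insert 2 (step 6): P = [1, 2] / [4, 6] / [5, 7];  Q = [1, 2] / [3, 4] / [5, 6]
  Insert 3 (step 7): P = [1, 2, 3] / [4, 6] / [5, 7];  Q = [1, 2, 7] / [3, 4] / [5, 6]
  Insert 8 (step 8): P = [1, 2, 3, 8] / [4, 6] / [5, 7];  Q = [1, 2, 7, 8] / [3, 4] / [5, 6]
Final shape: (4, 2, 2).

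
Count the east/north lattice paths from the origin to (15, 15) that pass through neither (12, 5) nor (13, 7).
Number of paths = 150694732

Inclusion–exclusion. Total paths: C(30, 15) = 155117520. Through P₁: C(17, 12)·C(13, 3) = 1769768. Through P₂: C(20, 13)·C(10, 2) = 3488400. Since P₁ is strictly southwest of P₂, a monotone path through both must visit P₁ then P₂; paths through both = C(17, 12)·C(3, 1)·C(10, 2) = 835380. Avoid both = 155117520 − 1769768 − 3488400 + 835380 = 150694732.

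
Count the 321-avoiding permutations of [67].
C_67 = 22033725021956517463358552614056949950

These 321-avoiding permutations are counted by the Catalan number C_n = (1/(n + 1)) · C(2n, n). For n = 67: C_67 = (1/68) · C(134, 67) = 1498293301493043187508381577755872596600/68 = 22033725021956517463358552614056949950.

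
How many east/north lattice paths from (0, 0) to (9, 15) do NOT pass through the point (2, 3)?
Number of paths = 803624

Total paths from (0, 0) to (9, 15): C(24, 9) = 1307504. Paths through (2, 3): (paths (0, 0) → (2, 3)) × (paths (2, 3) → (9, 15)) = C(5, 2) · C(19, 7) = 10 · 50388 = 503880. Avoidance count = 1307504 − 503880 = 803624.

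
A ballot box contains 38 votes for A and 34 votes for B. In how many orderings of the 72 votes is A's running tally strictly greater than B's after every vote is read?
Strict-lead orderings = 22031207552900835380

Total orderings of the 72 votes with 38 for A: C(72, 38) = 396561735952215036840. By the Bertrand ballot formula (Cycle Lemma / reflection principle), the number of orderings in which A is strictly ahead of B throughout is (p − q)/(p + q) · C(p + q, p) = (38 − 34)/(38 + 34) · 396561735952215036840 = 22031207552900835380.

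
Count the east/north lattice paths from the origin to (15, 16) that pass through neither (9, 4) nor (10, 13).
Number of paths = 223599639

Inclusion–exclusion. Total paths: C(31, 15) = 300540195. Through P₁: C(13, 9)·C(18, 6) = 13273260. Through P₂: C(23, 10)·C(8, 5) = 64067696. Since P₁ is strictly southwest of P₂, a monotone path through both must visit P₁ then P₂; paths through both = C(13, 9)·C(10, 1)·C(8, 5) = 400400. Avoid both = 300540195 − 13273260 − 64067696 + 400400 = 223599639.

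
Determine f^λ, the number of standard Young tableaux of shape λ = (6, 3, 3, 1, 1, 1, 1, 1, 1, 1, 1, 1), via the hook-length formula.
# SYT of shape (6, 3, 3, 1, 1, 1, 1, 1, 1, 1, 1, 1) = 17556000

Hook-length formula: f^λ = n! / Π hook(c), product over all cells c of the Young diagram. For λ = (6, 3, 3, 1, 1, 1, 1, 1, 1, 1, 1, 1), n = 21 boxes. Hook lengths by row (left-to-right, top-to-bottom): [17, 7, 6, 3, 2, 1]; [13, 3, 2]; [12, 2, 1]; [9]; [8]; [7]; [6]; [5]; [4]; [3]; [2]; [1]. Product of hooks = 2910169866240. So f^λ = 21! / 2910169866240 = 51090942171709440000 / 2910169866240 = 17556000.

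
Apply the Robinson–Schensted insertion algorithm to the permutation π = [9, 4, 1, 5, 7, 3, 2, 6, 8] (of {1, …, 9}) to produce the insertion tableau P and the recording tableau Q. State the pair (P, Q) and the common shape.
P = [1, 2, 6, 8] / [3, 5, 7] / [4] / [9];  Q = [1, 4, 5, 9] / [2, 6, 8] / [3] / [7];  common shape = (4, 3, 1, 1)

Row-insert the values π_1, π_2, … into P one at a time, bumping the leftmost entry strictly greater than the inserted value down to the next row. The recording tableau Q records, in position (i, j), the step at which that cell was added to P.
  Insert 9 (step 1): P = [9];  Q = [1]
  Insert 4 (step 2): P = [4] / [9];  Q = [1] / [2]
  Insert 1 (step 3): P = [1] / [4] / [9];  Q = [1] / [2] / [3]
  Insert 5 (step 4): P = [1, 5] / [4] / [9];  Q = [1, 4] / [2] / [3]
  Insert 7 (step 5): P = [1, 5, 7] / [4] / [9];  Q = [1, 4, 5] / [2] / [3]
  Insert 3 (step 6): P = [1, 3, 7] / [4, 5] / [9];  Q = [1, 4, 5] / [2, 6] / [3]
  Insert 2 (step 7): P = [1, 2, 7] / [3, 5] / [4] / [9];  Q = [1, 4, 5] / [2, 6] / [3] / [7]
  Insert 6 (step 8): P = [1, 2, 6] / [3, 5, 7] / [4] / [9];  Q = [1, 4, 5] / [2, 6, 8] / [3] / [7]
  Insert 8 (step 9): P = [1, 2, 6, 8] / [3, 5, 7] / [4] / [9];  Q = [1, 4, 5, 9] / [2, 6, 8] / [3] / [7]
Final shape: (4, 3, 1, 1).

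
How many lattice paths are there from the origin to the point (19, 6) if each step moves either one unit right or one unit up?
Number of paths = 177100

A monotone lattice path from (0, 0) to (19, 6) consists of 19 east steps and 6 north steps in some order, so it is determined by which 19 of the 25 steps are east. The count is C(25, 19) = 177100.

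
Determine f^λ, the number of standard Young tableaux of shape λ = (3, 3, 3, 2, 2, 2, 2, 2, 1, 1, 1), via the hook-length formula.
# SYT of shape (3, 3, 3, 2, 2, 2, 2, 2, 1, 1, 1) = 19896800

Hook-length formula: f^λ = n! / Π hook(c), product over all cells c of the Young diagram. For λ = (3, 3, 3, 2, 2, 2, 2, 2, 1, 1, 1), n = 22 boxes. Hook lengths by row (left-to-right, top-to-bottom): [13, 9, 3]; [12, 8, 2]; [11, 7, 1]; [9, 5]; [8, 4]; [7, 3]; [6, 2]; [5, 1]; [3]; [2]; [1]. Product of hooks = 56491532697600. So f^λ = 22! / 56491532697600 = 1124000727777607680000 / 56491532697600 = 19896800.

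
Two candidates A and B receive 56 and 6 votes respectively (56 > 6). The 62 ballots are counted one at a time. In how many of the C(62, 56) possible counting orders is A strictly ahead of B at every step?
Strict-lead orderings = 49576225

Total orderings of the 62 votes with 56 for A: C(62, 56) = 61474519. By the Bertrand ballot formula (Cycle Lemma / reflection principle), the number of orderings in which A is strictly ahead of B throughout is (p − q)/(p + q) · C(p + q, p) = (56 − 6)/(56 + 6) · 61474519 = 49576225.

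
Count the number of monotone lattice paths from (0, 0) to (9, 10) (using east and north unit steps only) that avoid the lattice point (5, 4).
Number of paths = 65918

Total paths from (0, 0) to (9, 10): C(19, 9) = 92378. Paths through (5, 4): (paths (0, 0) → (5, 4)) × (paths (5, 4) → (9, 10)) = C(9, 5) · C(10, 4) = 126 · 210 = 26460. Avoidance count = 92378 − 26460 = 65918.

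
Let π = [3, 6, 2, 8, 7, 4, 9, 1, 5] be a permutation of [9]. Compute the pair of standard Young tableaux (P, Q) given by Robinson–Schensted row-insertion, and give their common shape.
P = [1, 4, 5, 9] / [2, 6, 7] / [3] / [8];  Q = [1, 2, 4, 7] / [3, 5, 9] / [6] / [8];  common shape = (4, 3, 1, 1)

Row-insert the values π_1, π_2, … into P one at a time, bumping the leftmost entry strictly greater than the inserted value down to the next row. The recording tableau Q records, in position (i, j), the step at which that cell was added to P.
  Insert 3 (step 1): P = [3];  Q = [1]
  Insert 6 (step 2): P = [3, 6];  Q = [1, 2]
  Insert 2 (step 3): P = [2, 6] / [3];  Q = [1, 2] / [3]
  Insert 8 (step 4): P = [2, 6, 8] / [3];  Q = [1, 2, 4] / [3]
  Insert 7 (step 5): P = [2, 6, 7] / [3, 8];  Q = [1, 2, 4] / [3, 5]
  Insert 4 (step 6): P = [2, 4, 7] / [3, 6] / [8];  Q = [1, 2, 4] / [3, 5] / [6]
  Insert 9 (step 7): P = [2, 4, 7, 9] / [3, 6] / [8];  Q = [1, 2, 4, 7] / [3, 5] / [6]
  Insert 1 (step 8): P = [1, 4, 7, 9] / [2, 6] / [3] / [8];  Q = [1, 2, 4, 7] / [3, 5] / [6] / [8]
  Insert 5 (step 9): P = [1, 4, 5, 9] / [2, 6, 7] / [3] / [8];  Q = [1, 2, 4, 7] / [3, 5, 9] / [6] / [8]
Final shape: (4, 3, 1, 1).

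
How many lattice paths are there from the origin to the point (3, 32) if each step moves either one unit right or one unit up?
Number of paths = 6545

A monotone lattice path from (0, 0) to (3, 32) consists of 3 east steps and 32 north steps in some order, so it is determined by which 3 of the 35 steps are east. The count is C(35, 3) = 6545.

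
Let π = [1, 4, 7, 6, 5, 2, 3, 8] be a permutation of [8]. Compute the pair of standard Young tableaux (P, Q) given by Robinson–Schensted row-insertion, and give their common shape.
P = [1, 2, 3, 8] / [4, 5] / [6] / [7];  Q = [1, 2, 3, 8] / [4, 7] / [5] / [6];  common shape = (4, 2, 1, 1)

Row-insert the values π_1, π_2, … into P one at a time, bumping the leftmost entry strictly greater than the inserted value down to the next row. The recording tableau Q records, in position (i, j), the step at which that cell was added to P.
  Insert 1 (step 1): P = [1];  Q = [1]
  Insert 4 (step 2): P = [1, 4];  Q = [1, 2]
  Insert 7 (step 3): P = [1, 4, 7];  Q = [1, 2, 3]
  Insert 6 (step 4): P = [1, 4, 6] / [7];  Q = [1, 2, 3] / [4]
  Insert 5 (step 5): P = [1, 4, 5] / [6] / [7];  Q = [1, 2, 3] / [4] / [5]
  Insert 2 (step 6): P = [1, 2, 5] / [4] / [6] / [7];  Q = [1, 2, 3] / [4] / [5] / [6]
  Insert 3 (step 7): P = [1, 2, 3] / [4, 5] / [6] / [7];  Q = [1, 2, 3] / [4, 7] / [5] / [6]
  Insert 8 (step 8): P = [1, 2, 3, 8] / [4, 5] / [6] / [7];  Q = [1, 2, 3, 8] / [4, 7] / [5] / [6]
Final shape: (4, 2, 1, 1).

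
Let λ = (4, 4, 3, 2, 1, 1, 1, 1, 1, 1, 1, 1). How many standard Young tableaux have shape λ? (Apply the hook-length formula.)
# SYT of shape (4, 4, 3, 2, 1, 1, 1, 1, 1, 1, 1, 1) = 23279256

Hook-length formula: f^λ = n! / Π hook(c), product over all cells c of the Young diagram. For λ = (4, 4, 3, 2, 1, 1, 1, 1, 1, 1, 1, 1), n = 21 boxes. Hook lengths by row (left-to-right, top-to-bottom): [15, 6, 4, 2]; [14, 5, 3, 1]; [12, 3, 1]; [10, 1]; [8]; [7]; [6]; [5]; [4]; [3]; [2]; [1]. Product of hooks = 2194698240000. So f^λ = 21! / 2194698240000 = 51090942171709440000 / 2194698240000 = 23279256.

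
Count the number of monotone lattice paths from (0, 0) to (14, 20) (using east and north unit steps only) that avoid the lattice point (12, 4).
Number of paths = 1391697180

Total paths from (0, 0) to (14, 20): C(34, 14) = 1391975640. Paths through (12, 4): (paths (0, 0) → (12, 4)) × (paths (12, 4) → (14, 20)) = C(16, 12) · C(18, 2) = 1820 · 153 = 278460. Avoidance count = 1391975640 − 278460 = 1391697180.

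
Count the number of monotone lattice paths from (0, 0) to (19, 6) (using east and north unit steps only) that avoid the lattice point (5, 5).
Number of paths = 173320

Total paths from (0, 0) to (19, 6): C(25, 19) = 177100. Paths through (5, 5): (paths (0, 0) → (5, 5)) × (paths (5, 5) → (19, 6)) = C(10, 5) · C(15, 14) = 252 · 15 = 3780. Avoidance count = 177100 − 3780 = 173320.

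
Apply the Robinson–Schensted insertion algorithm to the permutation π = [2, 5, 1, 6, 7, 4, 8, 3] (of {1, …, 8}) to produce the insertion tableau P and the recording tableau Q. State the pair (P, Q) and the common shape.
P = [1, 3, 6, 7, 8] / [2, 4] / [5];  Q = [1, 2, 4, 5, 7] / [3, 6] / [8];  common shape = (5, 2, 1)

Row-insert the values π_1, π_2, … into P one at a time, bumping the leftmost entry strictly greater than the inserted value down to the next row. The recording tableau Q records, in position (i, j), the step at which that cell was added to P.
  Insert 2 (step 1): P = [2];  Q = [1]
  Insert 5 (step 2): P = [2, 5];  Q = [1, 2]
  Insert 1 (step 3): P = [1, 5] / [2];  Q = [1, 2] / [3]
  Insert 6 (step 4): P = [1, 5, 6] / [2];  Q = [1, 2, 4] / [3]
  Insert 7 (step 5): P = [1, 5, 6, 7] / [2];  Q = [1, 2, 4, 5] / [3]
  Insert 4 (step 6): P = [1, 4, 6, 7] / [2, 5];  Q = [1, 2, 4, 5] / [3, 6]
  Insert 8 (step 7): P = [1, 4, 6, 7, 8] / [2, 5];  Q = [1, 2, 4, 5, 7] / [3, 6]
  Insert 3 (step 8): P = [1, 3, 6, 7, 8] / [2, 4] / [5];  Q = [1, 2, 4, 5, 7] / [3, 6] / [8]
Final shape: (5, 2, 1).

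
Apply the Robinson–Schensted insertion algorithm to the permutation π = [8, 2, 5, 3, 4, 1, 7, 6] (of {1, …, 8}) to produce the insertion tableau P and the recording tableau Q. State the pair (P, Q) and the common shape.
P = [1, 3, 4, 6] / [2, 7] / [5] / [8];  Q = [1, 3, 5, 7] / [2, 8] / [4] / [6];  common shape = (4, 2, 1, 1)

Row-insert the values π_1, π_2, … into P one at a time, bumping the leftmost entry strictly greater than the inserted value down to the next row. The recording tableau Q records, in position (i, j), the step at which that cell was added to P.
  Insert 8 (step 1): P = [8];  Q = [1]
  Insert 2 (step 2): P = [2] / [8];  Q = [1] / [2]
  Insert 5 (step 3): P = [2, 5] / [8];  Q = [1, 3] / [2]
  Insert 3 (step 4): P = [2, 3] / [5] / [8];  Q = [1, 3] / [2] / [4]
  Insert 4 (step 5): P = [2, 3, 4] / [5] / [8];  Q = [1, 3, 5] / [2] / [4]
  Insert 1 (step 6): P = [1, 3, 4] / [2] / [5] / [8];  Q = [1, 3, 5] / [2] / [4] / [6]
  Insert 7 (step 7): P = [1, 3, 4, 7] / [2] / [5] / [8];  Q = [1, 3, 5, 7] / [2] / [4] / [6]
  Insert 6 (step 8): P = [1, 3, 4, 6] / [2, 7] / [5] / [8];  Q = [1, 3, 5, 7] / [2, 8] / [4] / [6]
Final shape: (4, 2, 1, 1).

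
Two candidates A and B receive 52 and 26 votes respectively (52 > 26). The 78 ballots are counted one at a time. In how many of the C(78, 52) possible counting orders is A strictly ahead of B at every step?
Strict-lead orderings = 116043807643289338428

Total orderings of the 78 votes with 52 for A: C(78, 52) = 348131422929868015284. By the Bertrand ballot formula (Cycle Lemma / reflection principle), the number of orderings in which A is strictly ahead of B throughout is (p − q)/(p + q) · C(p + q, p) = (52 − 26)/(52 + 26) · 348131422929868015284 = 116043807643289338428.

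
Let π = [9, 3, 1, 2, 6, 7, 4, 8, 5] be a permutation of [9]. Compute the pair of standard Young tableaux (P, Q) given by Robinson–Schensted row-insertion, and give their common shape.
P = [1, 2, 4, 5, 8] / [3, 6, 7] / [9];  Q = [1, 4, 5, 6, 8] / [2, 7, 9] / [3];  common shape = (5, 3, 1)

Row-insert the values π_1, π_2, … into P one at a time, bumping the leftmost entry strictly greater than the inserted value down to the next row. The recording tableau Q records, in position (i, j), the step at which that cell was added to P.
  Insert 9 (step 1): P = [9];  Q = [1]
  Insert 3 (step 2): P = [3] / [9];  Q = [1] / [2]
  Insert 1 (step 3): P = [1] / [3] / [9];  Q = [1] / [2] / [3]
  Insert 2 (step 4): P = [1, 2] / [3] / [9];  Q = [1, 4] / [2] / [3]
  Insert 6 (step 5): P = [1, 2, 6] / [3] / [9];  Q = [1, 4, 5] / [2] / [3]
  Insert 7 (step 6): P = [1, 2, 6, 7] / [3] / [9];  Q = [1, 4, 5, 6] / [2] / [3]
  Insert 4 (step 7): P = [1, 2, 4, 7] / [3, 6] / [9];  Q = [1, 4, 5, 6] / [2, 7] / [3]
  Insert 8 (step 8): P = [1, 2, 4, 7, 8] / [3, 6] / [9];  Q = [1, 4, 5, 6, 8] / [2, 7] / [3]
  Insert 5 (step 9): P = [1, 2, 4, 5, 8] / [3, 6, 7] / [9];  Q = [1, 4, 5, 6, 8] / [2, 7, 9] / [3]
Final shape: (5, 3, 1).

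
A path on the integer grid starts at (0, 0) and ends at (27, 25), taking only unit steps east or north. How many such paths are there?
Number of paths = 477551179875952

A monotone lattice path from (0, 0) to (27, 25) consists of 27 east steps and 25 north steps in some order, so it is determined by which 27 of the 52 steps are east. The count is C(52, 27) = 477551179875952.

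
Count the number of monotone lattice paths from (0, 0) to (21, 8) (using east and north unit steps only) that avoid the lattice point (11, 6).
Number of paths = 3475329

Total paths from (0, 0) to (21, 8): C(29, 21) = 4292145. Paths through (11, 6): (paths (0, 0) → (11, 6)) × (paths (11, 6) → (21, 8)) = C(17, 11) · C(12, 10) = 12376 · 66 = 816816. Avoidance count = 4292145 − 816816 = 3475329.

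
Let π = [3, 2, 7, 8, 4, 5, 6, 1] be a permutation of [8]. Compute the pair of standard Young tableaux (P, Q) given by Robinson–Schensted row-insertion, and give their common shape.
P = [1, 4, 5, 6] / [2, 7, 8] / [3];  Q = [1, 3, 4, 7] / [2, 5, 6] / [8];  common shape = (4, 3, 1)

Row-insert the values π_1, π_2, … into P one at a time, bumping the leftmost entry strictly greater than the inserted value down to the next row. The recording tableau Q records, in position (i, j), the step at which that cell was added to P.
  Insert 3 (step 1): P = [3];  Q = [1]
  Insert 2 (step 2): P = [2] / [3];  Q = [1] / [2]
  Insert 7 (step 3): P = [2, 7] / [3];  Q = [1, 3] / [2]
  Insert 8 (step 4): P = [2, 7, 8] / [3];  Q = [1, 3, 4] / [2]
  Insert 4 (step 5): P = [2, 4, 8] / [3, 7];  Q = [1, 3, 4] / [2, 5]
  Insert 5 (step 6): P = [2, 4, 5] / [3, 7, 8];  Q = [1, 3, 4] / [2, 5, 6]
  Insert 6 (step 7): P = [2, 4, 5, 6] / [3, 7, 8];  Q = [1, 3, 4, 7] / [2, 5, 6]
  Insert 1 (step 8): P = [1, 4, 5, 6] / [2, 7, 8] / [3];  Q = [1, 3, 4, 7] / [2, 5, 6] / [8]
Final shape: (4, 3, 1).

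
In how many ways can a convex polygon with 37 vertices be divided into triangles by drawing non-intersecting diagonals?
C_35 = 3116285494907301262

These polygon triangulations are counted by the Catalan number C_n = (1/(n + 1)) · C(2n, n). For n = 35: C_35 = (1/36) · C(70, 35) = 112186277816662845432/36 = 3116285494907301262.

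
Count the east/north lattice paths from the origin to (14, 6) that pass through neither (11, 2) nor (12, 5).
Number of paths = 18402

Inclusion–exclusion. Total paths: C(20, 14) = 38760. Through P₁: C(13, 11)·C(7, 3) = 2730. Through P₂: C(17, 12)·C(3, 2) = 18564. Since P₁ is strictly southwest of P₂, a monotone path through both must visit P₁ then P₂; paths through both = C(13, 11)·C(4, 1)·C(3, 2) = 936. Avoid both = 38760 − 2730 − 18564 + 936 = 18402.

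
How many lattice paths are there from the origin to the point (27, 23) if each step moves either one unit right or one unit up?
Number of paths = 108043253365600

A monotone lattice path from (0, 0) to (27, 23) consists of 27 east steps and 23 north steps in some order, so it is determined by which 27 of the 50 steps are east. The count is C(50, 27) = 108043253365600.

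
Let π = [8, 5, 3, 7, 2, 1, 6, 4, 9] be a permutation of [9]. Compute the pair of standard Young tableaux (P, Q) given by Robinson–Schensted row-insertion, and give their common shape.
P = [1, 4, 9] / [2, 6] / [3, 7] / [5] / [8];  Q = [1, 4, 9] / [2, 7] / [3, 8] / [5] / [6];  common shape = (3, 2, 2, 1, 1)

Row-insert the values π_1, π_2, … into P one at a time, bumping the leftmost entry strictly greater than the inserted value down to the next row. The recording tableau Q records, in position (i, j), the step at which that cell was added to P.
  Insert 8 (step 1): P = [8];  Q = [1]
  Insert 5 (step 2): P = [5] / [8];  Q = [1] / [2]
  Insert 3 (step 3): P = [3] / [5] / [8];  Q = [1] / [2] / [3]
  Insert 7 (step 4): P = [3, 7] / [5] / [8];  Q = [1, 4] / [2] / [3]
  Insert 2 (step 5): P = [2, 7] / [3] / [5] / [8];  Q = [1, 4] / [2] / [3] / [5]
  Insert 1 (step 6): P = [1, 7] / [2] / [3] / [5] / [8];  Q = [1, 4] / [2] / [3] / [5] / [6]
  Insert 6 (step 7): P = [1, 6] / [2, 7] / [3] / [5] / [8];  Q = [1, 4] / [2, 7] / [3] / [5] / [6]
  Insert 4 (step 8): P = [1, 4] / [2, 6] / [3, 7] / [5] / [8];  Q = [1, 4] / [2, 7] / [3, 8] / [5] / [6]
  Insert 9 (step 9): P = [1, 4, 9] / [2, 6] / [3, 7] / [5] / [8];  Q = [1, 4, 9] / [2, 7] / [3, 8] / [5] / [6]
Final shape: (3, 2, 2, 1, 1).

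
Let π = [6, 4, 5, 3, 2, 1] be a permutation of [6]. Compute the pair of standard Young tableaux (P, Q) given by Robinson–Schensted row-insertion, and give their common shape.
P = [1, 5] / [2] / [3] / [4] / [6];  Q = [1, 3] / [2] / [4] / [5] / [6];  common shape = (2, 1, 1, 1, 1)

Row-insert the values π_1, π_2, … into P one at a time, bumping the leftmost entry strictly greater than the inserted value down to the next row. The recording tableau Q records, in position (i, j), the step at which that cell was added to P.
  Insert 6 (step 1): P = [6];  Q = [1]
  Insert 4 (step 2): P = [4] / [6];  Q = [1] / [2]
  Insert 5 (step 3): P = [4, 5] / [6];  Q = [1, 3] / [2]
  Insert 3 (step 4): P = [3, 5] / [4] / [6];  Q = [1, 3] / [2] / [4]
  Insert 2 (step 5): P = [2, 5] / [3] / [4] / [6];  Q = [1, 3] / [2] / [4] / [5]
  Insert 1 (step 6): P = [1, 5] / [2] / [3] / [4] / [6];  Q = [1, 3] / [2] / [4] / [5] / [6]
Final shape: (2, 1, 1, 1, 1).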